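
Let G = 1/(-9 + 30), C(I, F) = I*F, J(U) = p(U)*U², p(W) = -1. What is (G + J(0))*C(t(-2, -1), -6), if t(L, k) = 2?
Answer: -4/7 ≈ -0.57143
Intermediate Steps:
J(U) = -U²
C(I, F) = F*I
G = 1/21 ≈ 0.047619
(G + J(0))*C(t(-2, -1), -6) = (1/21 - 1*0²)*(-6*2) = (1/21 - 1*0)*(-12) = (1/21 + 0)*(-12) = (1/21)*(-12) = -4/7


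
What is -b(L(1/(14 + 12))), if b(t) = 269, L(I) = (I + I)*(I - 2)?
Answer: -269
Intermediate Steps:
L(I) = 2*I*(-2 + I) (L(I) = (2*I)*(-2 + I) = 2*I*(-2 + I))
-b(L(1/(14 + 12))) = -1*269 = -269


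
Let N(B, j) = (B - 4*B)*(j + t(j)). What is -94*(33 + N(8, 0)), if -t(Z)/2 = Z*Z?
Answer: -3102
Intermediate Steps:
t(Z) = -2*Z² (t(Z) = -2*Z*Z = -2*Z²)
N(B, j) = -3*B*(j - 2*j²) (N(B, j) = (B - 4*B)*(j - 2*j²) = (-3*B)*(j - 2*j²) = -3*B*(j - 2*j²))
-94*(33 + N(8, 0)) = -94*(33 + 3*8*0*(-1 + 2*0)) = -94*(33 + 3*8*0*(-1 + 0)) = -94*(33 + 3*8*0*(-1)) = -94*(33 + 0) = -94*33 = -3102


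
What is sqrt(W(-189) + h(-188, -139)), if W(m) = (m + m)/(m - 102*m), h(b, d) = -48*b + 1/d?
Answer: sqrt(1778566612723)/14039 ≈ 94.995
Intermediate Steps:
h(b, d) = 1/d - 48*b
W(m) = -2/101 (W(m) = (2*m)/((-101*m)) = (2*m)*(-1/(101*m)) = -2/101)
sqrt(W(-189) + h(-188, -139)) = sqrt(-2/101 + (1/(-139) - 48*(-188))) = sqrt(-2/101 + (-1/139 + 9024)) = sqrt(-2/101 + 1254335/139) = sqrt(126687557/14039) = sqrt(1778566612723)/14039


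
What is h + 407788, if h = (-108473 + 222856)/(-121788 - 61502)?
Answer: 74743348137/183290 ≈ 4.0779e+5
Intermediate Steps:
h = -114383/183290 (h = 114383/(-183290) = 114383*(-1/183290) = -114383/183290 ≈ -0.62405)
h + 407788 = -114383/183290 + 407788 = 74743348137/183290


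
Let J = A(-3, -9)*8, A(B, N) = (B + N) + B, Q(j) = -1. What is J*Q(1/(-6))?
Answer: 120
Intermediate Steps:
A(B, N) = N + 2*B
J = -120 (J = (-9 + 2*(-3))*8 = (-9 - 6)*8 = -15*8 = -120)
J*Q(1/(-6)) = -120*(-1) = 120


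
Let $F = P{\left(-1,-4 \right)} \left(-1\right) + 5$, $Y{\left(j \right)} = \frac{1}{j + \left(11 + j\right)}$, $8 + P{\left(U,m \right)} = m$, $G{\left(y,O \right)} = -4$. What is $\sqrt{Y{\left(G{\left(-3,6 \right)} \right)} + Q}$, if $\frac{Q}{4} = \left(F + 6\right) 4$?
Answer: $\frac{\sqrt{3315}}{3} \approx 19.192$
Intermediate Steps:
$P{\left(U,m \right)} = -8 + m$
$Y{\left(j \right)} = \frac{1}{11 + 2 j}$
$F = 17$ ($F = \left(-8 - 4\right) \left(-1\right) + 5 = \left(-12\right) \left(-1\right) + 5 = 12 + 5 = 17$)
$Q = 368$ ($Q = 4 \left(17 + 6\right) 4 = 4 \cdot 23 \cdot 4 = 4 \cdot 92 = 368$)
$\sqrt{Y{\left(G{\left(-3,6 \right)} \right)} + Q} = \sqrt{\frac{1}{11 + 2 \left(-4\right)} + 368} = \sqrt{\frac{1}{11 - 8} + 368} = \sqrt{\frac{1}{3} + 368} = \sqrt{\frac{1105}{3}} = \frac{\sqrt{3315}}{3}$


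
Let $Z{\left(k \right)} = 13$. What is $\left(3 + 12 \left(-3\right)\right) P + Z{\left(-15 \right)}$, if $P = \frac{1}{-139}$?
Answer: $\frac{1840}{139} \approx 13.237$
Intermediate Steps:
$P = - \frac{1}{139} \approx -0.0071942$
$\left(3 + 12 \left(-3\right)\right) P + Z{\left(-15 \right)} = \left(3 + 12 \left(-3\right)\right) \left(- \frac{1}{139}\right) + 13 = \left(3 - 36\right) \left(- \frac{1}{139}\right) + 13 = \left(-33\right) \left(- \frac{1}{139}\right) + 13 = \frac{33}{139} + 13 = \frac{1840}{139}$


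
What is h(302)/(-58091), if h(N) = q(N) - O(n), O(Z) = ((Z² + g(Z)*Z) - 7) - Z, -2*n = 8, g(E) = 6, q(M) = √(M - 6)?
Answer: -1/5281 - 2*√74/58091 ≈ -0.00048553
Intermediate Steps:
q(M) = √(-6 + M)
n = -4 (n = -½*8 = -4)
O(Z) = -7 + Z² + 5*Z (O(Z) = ((Z² + 6*Z) - 7) - Z = (-7 + Z² + 6*Z) - Z = -7 + Z² + 5*Z)
h(N) = 11 + √(-6 + N) (h(N) = √(-6 + N) - (-7 + (-4)² + 5*(-4)) = √(-6 + N) - (-7 + 16 - 20) = √(-6 + N) - 1*(-11) = √(-6 + N) + 11 = 11 + √(-6 + N))
h(302)/(-58091) = (11 + √(-6 + 302))/(-58091) = (11 + √296)*(-1/58091) = (11 + 2*√74)*(-1/58091) = -1/5281 - 2*√74/58091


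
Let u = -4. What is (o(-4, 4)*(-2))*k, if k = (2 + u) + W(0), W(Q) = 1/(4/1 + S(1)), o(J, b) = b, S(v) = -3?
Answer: 8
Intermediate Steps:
W(Q) = 1 (W(Q) = 1/(4/1 - 3) = 1/(4*1 - 3) = 1/(4 - 3) = 1/1 = 1)
k = -1 (k = (2 - 4) + 1 = -2 + 1 = -1)
(o(-4, 4)*(-2))*k = (4*(-2))*(-1) = -8*(-1) = 8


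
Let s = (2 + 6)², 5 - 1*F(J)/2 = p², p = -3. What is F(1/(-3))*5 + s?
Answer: 24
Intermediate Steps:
F(J) = -8 (F(J) = 10 - 2*(-3)² = 10 - 2*9 = 10 - 18 = -8)
s = 64 (s = 8² = 64)
F(1/(-3))*5 + s = -8*5 + 64 = -40 + 64 = 24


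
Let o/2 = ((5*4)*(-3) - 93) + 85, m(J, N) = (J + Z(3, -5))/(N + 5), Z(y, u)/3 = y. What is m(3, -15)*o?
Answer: 816/5 ≈ 163.20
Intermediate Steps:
Z(y, u) = 3*y
m(J, N) = (9 + J)/(5 + N) (m(J, N) = (J + 3*3)/(N + 5) = (J + 9)/(5 + N) = (9 + J)/(5 + N))
o = -136 (o = 2*(((5*4)*(-3) - 93) + 85) = 2*((20*(-3) - 93) + 85) = 2*((-60 - 93) + 85) = 2*(-153 + 85) = 2*(-68) = -136)
m(3, -15)*o = ((9 + 3)/(5 - 15))*(-136) = (12/(-10))*(-136) = -⅒*12*(-136) = -6/5*(-136) = 816/5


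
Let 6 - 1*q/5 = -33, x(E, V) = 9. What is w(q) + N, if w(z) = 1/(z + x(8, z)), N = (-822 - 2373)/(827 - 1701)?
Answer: 326327/89148 ≈ 3.6605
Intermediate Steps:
N = 3195/874 (N = -3195/(-874) = -3195*(-1/874) = 3195/874 ≈ 3.6556)
q = 195 (q = 30 - 5*(-33) = 30 + 165 = 195)
w(z) = 1/(9 + z) (w(z) = 1/(z + 9) = 1/(9 + z))
w(q) + N = 1/(9 + 195) + 3195/874 = 1/204 + 3195/874 = 326327/89148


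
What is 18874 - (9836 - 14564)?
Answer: 23602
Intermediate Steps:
18874 - (9836 - 14564) = 18874 - 1*(-4728) = 18874 + 4728 = 23602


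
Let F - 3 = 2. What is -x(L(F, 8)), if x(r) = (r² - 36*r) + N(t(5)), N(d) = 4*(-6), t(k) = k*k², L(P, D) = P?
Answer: 179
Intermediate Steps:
F = 5 (F = 3 + 2 = 5)
t(k) = k³
N(d) = -24
x(r) = -24 + r² - 36*r (x(r) = (r² - 36*r) - 24 = -24 + r² - 36*r)
-x(L(F, 8)) = -(-24 + 5² - 36*5) = -(-24 + 25 - 180) = -1*(-179) = 179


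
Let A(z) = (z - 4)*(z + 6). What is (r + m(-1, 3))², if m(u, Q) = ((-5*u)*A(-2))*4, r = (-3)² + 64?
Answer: 165649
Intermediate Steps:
r = 73 (r = 9 + 64 = 73)
A(z) = (-4 + z)*(6 + z)
m(u, Q) = 480*u (m(u, Q) = ((-5*u)*(-24 + (-2)² + 2*(-2)))*4 = ((-5*u)*(-24 + 4 - 4))*4 = (-5*u*(-24))*4 = (120*u)*4 = 480*u)
(r + m(-1, 3))² = (73 + 480*(-1))² = (73 - 480)² = (-407)² = 165649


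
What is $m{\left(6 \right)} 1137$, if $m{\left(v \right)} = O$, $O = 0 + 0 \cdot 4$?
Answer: $0$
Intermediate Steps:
$O = 0$ ($O = 0 + 0 = 0$)
$m{\left(v \right)} = 0$
$m{\left(6 \right)} 1137 = 0 \cdot 1137 = 0$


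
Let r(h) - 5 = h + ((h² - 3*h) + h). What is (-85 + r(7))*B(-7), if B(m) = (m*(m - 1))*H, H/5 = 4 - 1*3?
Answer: -10640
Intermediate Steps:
H = 5 (H = 5*(4 - 1*3) = 5*(4 - 3) = 5*1 = 5)
B(m) = 5*m*(-1 + m) (B(m) = (m*(m - 1))*5 = (m*(-1 + m))*5 = 5*m*(-1 + m))
r(h) = 5 + h² - h (r(h) = 5 + (h + ((h² - 3*h) + h)) = 5 + (h + (h² - 2*h)) = 5 + (h² - h) = 5 + h² - h)
(-85 + r(7))*B(-7) = (-85 + (5 + 7² - 1*7))*(5*(-7)*(-1 - 7)) = (-85 + (5 + 49 - 7))*(5*(-7)*(-8)) = (-85 + 47)*280 = -38*280 = -10640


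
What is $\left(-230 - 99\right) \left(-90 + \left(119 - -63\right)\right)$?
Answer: $-30268$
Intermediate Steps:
$\left(-230 - 99\right) \left(-90 + \left(119 - -63\right)\right) = - 329 \left(-90 + \left(119 + 63\right)\right) = - 329 \left(-90 + 182\right) = \left(-329\right) 92 = -30268$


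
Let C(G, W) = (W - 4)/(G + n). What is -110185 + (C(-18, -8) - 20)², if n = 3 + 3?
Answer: -109824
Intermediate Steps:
n = 6
C(G, W) = (-4 + W)/(6 + G) (C(G, W) = (W - 4)/(G + 6) = (-4 + W)/(6 + G))
-110185 + (C(-18, -8) - 20)² = -110185 + ((-4 - 8)/(6 - 18) - 20)² = -110185 + (-12/(-12) - 20)² = -110185 + (-1/12*(-12) - 20)² = -110185 + (1 - 20)² = -110185 + (-19)² = -110185 + 361 = -109824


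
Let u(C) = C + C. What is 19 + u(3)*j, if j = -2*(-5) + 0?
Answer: 79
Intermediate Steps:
u(C) = 2*C
j = 10 (j = 10 + 0 = 10)
19 + u(3)*j = 19 + (2*3)*10 = 19 + 6*10 = 19 + 60 = 79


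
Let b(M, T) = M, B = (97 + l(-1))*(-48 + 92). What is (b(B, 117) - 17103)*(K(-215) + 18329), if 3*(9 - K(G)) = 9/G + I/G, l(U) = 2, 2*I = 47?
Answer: -20102941033/86 ≈ -2.3376e+8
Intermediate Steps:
I = 47/2 (I = (½)*47 = 47/2 ≈ 23.500)
B = 4356 (B = (97 + 2)*(-48 + 92) = 99*44 = 4356)
K(G) = 9 - 65/(6*G) (K(G) = 9 - (9/G + 47/(2*G))/3 = 9 - 65/(6*G))
(b(B, 117) - 17103)*(K(-215) + 18329) = (4356 - 17103)*((9 - 65/6/(-215)) + 18329) = -12747*((9 - 65/6*(-1/215)) + 18329) = -12747*((9 + 13/258) + 18329) = -12747*(2335/258 + 18329) = -12747*4731217/258 = -20102941033/86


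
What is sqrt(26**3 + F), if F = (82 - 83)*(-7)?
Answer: sqrt(17583) ≈ 132.60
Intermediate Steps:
F = 7 (F = -1*(-7) = 7)
sqrt(26**3 + F) = sqrt(26**3 + 7) = sqrt(17576 + 7) = sqrt(17583)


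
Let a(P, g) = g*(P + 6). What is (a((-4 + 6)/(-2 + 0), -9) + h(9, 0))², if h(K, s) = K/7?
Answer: 93636/49 ≈ 1910.9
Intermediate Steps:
h(K, s) = K/7 (h(K, s) = K*(⅐) = K/7)
a(P, g) = g*(6 + P)
(a((-4 + 6)/(-2 + 0), -9) + h(9, 0))² = (-9*(6 + (-4 + 6)/(-2 + 0)) + (⅐)*9)² = (-9*(6 + 2/(-2)) + 9/7)² = (-9*(6 + 2*(-½)) + 9/7)² = (-9*(6 - 1) + 9/7)² = (-9*5 + 9/7)² = (-45 + 9/7)² = (-306/7)² = 93636/49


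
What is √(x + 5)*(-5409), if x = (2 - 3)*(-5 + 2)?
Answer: -10818*√2 ≈ -15299.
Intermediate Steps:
x = 3 (x = -1*(-3) = 3)
√(x + 5)*(-5409) = √(3 + 5)*(-5409) = √8*(-5409) = (2*√2)*(-5409) = -10818*√2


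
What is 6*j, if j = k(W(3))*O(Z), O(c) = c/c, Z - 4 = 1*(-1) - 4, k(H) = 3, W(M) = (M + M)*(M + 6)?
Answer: 18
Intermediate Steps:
W(M) = 2*M*(6 + M) (W(M) = (2*M)*(6 + M) = 2*M*(6 + M))
Z = -1 (Z = 4 + (1*(-1) - 4) = 4 + (-1 - 4) = 4 - 5 = -1)
O(c) = 1
j = 3 (j = 3*1 = 3)
6*j = 6*3 = 18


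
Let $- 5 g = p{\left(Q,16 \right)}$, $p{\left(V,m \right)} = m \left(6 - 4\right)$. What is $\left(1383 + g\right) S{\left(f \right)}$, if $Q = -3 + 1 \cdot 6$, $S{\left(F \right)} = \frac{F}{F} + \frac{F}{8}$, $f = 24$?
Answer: $\frac{27532}{5} \approx 5506.4$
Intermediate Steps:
$S{\left(F \right)} = 1 + \frac{F}{8}$ ($S{\left(F \right)} = 1 + F \frac{1}{8} = 1 + \frac{F}{8}$)
$Q = 3$ ($Q = -3 + 6 = 3$)
$p{\left(V,m \right)} = 2 m$ ($p{\left(V,m \right)} = m 2 = 2 m$)
$g = - \frac{32}{5}$ ($g = - \frac{2 \cdot 16}{5} = \left(- \frac{1}{5}\right) 32 = - \frac{32}{5} \approx -6.4$)
$\left(1383 + g\right) S{\left(f \right)} = \left(1383 - \frac{32}{5}\right) \left(1 + \frac{1}{8} \cdot 24\right) = \frac{6883 \left(1 + 3\right)}{5} = \frac{6883}{5} \cdot 4 = \frac{27532}{5}$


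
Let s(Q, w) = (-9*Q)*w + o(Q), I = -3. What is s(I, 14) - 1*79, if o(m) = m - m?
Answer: 299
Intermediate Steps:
o(m) = 0
s(Q, w) = -9*Q*w (s(Q, w) = (-9*Q)*w + 0 = -9*Q*w + 0 = -9*Q*w)
s(I, 14) - 1*79 = -9*(-3)*14 - 1*79 = 378 - 79 = 299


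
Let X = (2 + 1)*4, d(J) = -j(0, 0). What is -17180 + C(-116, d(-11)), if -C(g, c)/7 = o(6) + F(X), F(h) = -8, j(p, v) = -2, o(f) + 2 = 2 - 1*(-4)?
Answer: -17152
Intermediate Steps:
o(f) = 4 (o(f) = -2 + (2 - 1*(-4)) = -2 + (2 + 4) = -2 + 6 = 4)
d(J) = 2 (d(J) = -1*(-2) = 2)
X = 12 (X = 3*4 = 12)
C(g, c) = 28 (C(g, c) = -7*(4 - 8) = -7*(-4) = 28)
-17180 + C(-116, d(-11)) = -17180 + 28 = -17152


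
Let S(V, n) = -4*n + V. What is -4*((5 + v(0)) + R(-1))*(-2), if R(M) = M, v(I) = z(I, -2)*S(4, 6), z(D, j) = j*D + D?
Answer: 32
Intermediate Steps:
S(V, n) = V - 4*n
z(D, j) = D + D*j (z(D, j) = D*j + D = D + D*j)
v(I) = 20*I (v(I) = (I*(1 - 2))*(4 - 4*6) = (I*(-1))*(4 - 24) = -I*(-20) = 20*I)
-4*((5 + v(0)) + R(-1))*(-2) = -4*((5 + 20*0) - 1)*(-2) = -4*((5 + 0) - 1)*(-2) = -4*(5 - 1)*(-2) = -4*4*(-2) = -16*(-2) = 32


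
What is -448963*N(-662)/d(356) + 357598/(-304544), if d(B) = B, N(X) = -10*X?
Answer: -113143253377191/13552208 ≈ -8.3487e+6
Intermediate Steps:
-448963*N(-662)/d(356) + 357598/(-304544) = -448963/(356/((-10*(-662)))) + 357598/(-304544) = -448963/(356/6620) + 357598*(-1/304544) = -448963/(356*(1/6620)) - 178799/152272 = -448963/89/1655 - 178799/152272 = -448963*1655/89 - 178799/152272 = -743033765/89 - 178799/152272 = -113143253377191/13552208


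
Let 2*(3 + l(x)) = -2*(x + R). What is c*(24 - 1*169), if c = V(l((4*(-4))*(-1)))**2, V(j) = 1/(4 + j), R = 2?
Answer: -145/289 ≈ -0.50173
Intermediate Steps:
l(x) = -5 - x (l(x) = -3 + (-2*(x + 2))/2 = -3 + (-2*(2 + x))/2 = -3 + (-4 - 2*x)/2 = -3 + (-2 - x) = -5 - x)
c = 1/289 (c = (1/(4 + (-5 - 4*(-4)*(-1))))**2 = (1/(4 + (-5 - (-16)*(-1))))**2 = (1/(4 + (-5 - 1*16)))**2 = (1/(4 + (-5 - 16)))**2 = (1/(4 - 21))**2 = (1/(-17))**2 = (-1/17)**2 = 1/289 ≈ 0.0034602)
c*(24 - 1*169) = (24 - 1*169)/289 = (24 - 169)/289 = (1/289)*(-145) = -145/289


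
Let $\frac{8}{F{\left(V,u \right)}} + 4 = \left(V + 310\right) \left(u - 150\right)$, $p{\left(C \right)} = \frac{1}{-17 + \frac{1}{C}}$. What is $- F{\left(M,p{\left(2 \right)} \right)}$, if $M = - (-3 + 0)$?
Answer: $\frac{66}{387527} \approx 0.00017031$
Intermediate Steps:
$M = 3$ ($M = \left(-1\right) \left(-3\right) = 3$)
$F{\left(V,u \right)} = \frac{8}{-4 + \left(-150 + u\right) \left(310 + V\right)}$ ($F{\left(V,u \right)} = \frac{8}{-4 + \left(V + 310\right) \left(u - 150\right)} = \frac{8}{-4 + \left(310 + V\right) \left(-150 + u\right)} = \frac{8}{-4 + \left(-150 + u\right) \left(310 + V\right)}$)
$- F{\left(M,p{\left(2 \right)} \right)} = - \frac{8}{-46504 - 450 + 310 \left(\left(-1\right) 2 \frac{1}{-1 + 17 \cdot 2}\right) + 3 \left(\left(-1\right) 2 \frac{1}{-1 + 17 \cdot 2}\right)} = - \frac{8}{-46504 - 450 + 310 \left(\left(-1\right) 2 \frac{1}{-1 + 34}\right) + 3 \left(\left(-1\right) 2 \frac{1}{-1 + 34}\right)} = - \frac{8}{-46504 - 450 + 310 \left(\left(-1\right) 2 \cdot \frac{1}{33}\right) + 3 \left(\left(-1\right) 2 \cdot \frac{1}{33}\right)} = - \frac{8}{-46504 - 450 + 310 \left(- \frac{2}{33}\right) + 3 \left(- \frac{2}{33}\right)} = - \frac{8}{-46504 - 450 - \frac{620}{33} - \frac{2}{11}} = - \frac{8}{- \frac{1550108}{33}} = - \frac{8 \left(-33\right)}{1550108} = \left(-1\right) \left(- \frac{66}{387527}\right) = \frac{66}{387527}$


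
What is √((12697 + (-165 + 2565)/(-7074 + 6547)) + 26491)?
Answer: 2*√2720594813/527 ≈ 197.95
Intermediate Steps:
√((12697 + (-165 + 2565)/(-7074 + 6547)) + 26491) = √((12697 + 2400/(-527)) + 26491) = √((12697 + 2400*(-1/527)) + 26491) = √((12697 - 2400/527) + 26491) = √(6688919/527 + 26491) = √(20649676/527) = 2*√2720594813/527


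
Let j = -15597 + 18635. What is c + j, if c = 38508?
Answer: 41546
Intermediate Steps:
j = 3038
c + j = 38508 + 3038 = 41546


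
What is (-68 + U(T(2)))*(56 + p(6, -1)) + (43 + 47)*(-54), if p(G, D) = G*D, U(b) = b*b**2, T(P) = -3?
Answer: -9610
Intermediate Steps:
U(b) = b**3
p(G, D) = D*G
(-68 + U(T(2)))*(56 + p(6, -1)) + (43 + 47)*(-54) = (-68 + (-3)**3)*(56 - 1*6) + (43 + 47)*(-54) = (-68 - 27)*(56 - 6) + 90*(-54) = -95*50 - 4860 = -4750 - 4860 = -9610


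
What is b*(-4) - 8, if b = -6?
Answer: 16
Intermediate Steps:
b*(-4) - 8 = -6*(-4) - 8 = 24 - 8 = 16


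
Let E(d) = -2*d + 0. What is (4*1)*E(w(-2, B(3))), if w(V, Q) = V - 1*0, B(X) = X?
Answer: 16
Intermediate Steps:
w(V, Q) = V (w(V, Q) = V + 0 = V)
E(d) = -2*d
(4*1)*E(w(-2, B(3))) = (4*1)*(-2*(-2)) = 4*4 = 16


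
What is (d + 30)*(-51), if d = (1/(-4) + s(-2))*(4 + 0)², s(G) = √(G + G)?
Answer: -1326 - 1632*I ≈ -1326.0 - 1632.0*I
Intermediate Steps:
s(G) = √2*√G (s(G) = √(2*G) = √2*√G)
d = -4 + 32*I (d = (1/(-4) + √2*√(-2))*(4 + 0)² = (-¼ + √2*(I*√2))*4² = (-¼ + 2*I)*16 = -4 + 32*I ≈ -4.0 + 32.0*I)
(d + 30)*(-51) = ((-4 + 32*I) + 30)*(-51) = (26 + 32*I)*(-51) = -1326 - 1632*I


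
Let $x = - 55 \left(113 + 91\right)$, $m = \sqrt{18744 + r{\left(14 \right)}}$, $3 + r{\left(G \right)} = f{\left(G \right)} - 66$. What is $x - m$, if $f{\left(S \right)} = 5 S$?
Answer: $-11220 - \sqrt{18745} \approx -11357.0$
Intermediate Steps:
$r{\left(G \right)} = -69 + 5 G$ ($r{\left(G \right)} = -3 + \left(5 G - 66\right) = -3 + \left(-66 + 5 G\right) = -69 + 5 G$)
$m = \sqrt{18745}$ ($m = \sqrt{18744 + \left(-69 + 5 \cdot 14\right)} = \sqrt{18744 + \left(-69 + 70\right)} = \sqrt{18744 + 1} = \sqrt{18745} \approx 136.91$)
$x = -11220$ ($x = \left(-55\right) 204 = -11220$)
$x - m = -11220 - \sqrt{18745}$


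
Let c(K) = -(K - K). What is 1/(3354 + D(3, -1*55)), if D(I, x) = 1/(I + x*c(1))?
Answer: 3/10063 ≈ 0.00029812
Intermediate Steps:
c(K) = 0 (c(K) = -1*0 = 0)
D(I, x) = 1/I (D(I, x) = 1/(I + x*0) = 1/(I + 0) = 1/I)
1/(3354 + D(3, -1*55)) = 1/(3354 + 1/3) = 1/(3354 + ⅓) = 1/(10063/3) = 3/10063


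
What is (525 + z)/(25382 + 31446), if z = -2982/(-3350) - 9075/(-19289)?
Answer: 17006224899/1836060114100 ≈ 0.0092624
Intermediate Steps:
z = 43960524/32309075 (z = -2982*(-1/3350) - 9075*(-1/19289) = 1491/1675 + 9075/19289 = 43960524/32309075 ≈ 1.3606)
(525 + z)/(25382 + 31446) = (525 + 43960524/32309075)/(25382 + 31446) = (17006224899/32309075)/56828 = (17006224899/32309075)*(1/56828) = 17006224899/1836060114100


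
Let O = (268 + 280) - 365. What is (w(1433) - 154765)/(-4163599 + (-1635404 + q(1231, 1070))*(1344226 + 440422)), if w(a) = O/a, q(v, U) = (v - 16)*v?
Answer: 221778062/357374566644943 ≈ 6.2058e-7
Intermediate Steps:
q(v, U) = v*(-16 + v) (q(v, U) = (-16 + v)*v = v*(-16 + v))
O = 183 (O = 548 - 365 = 183)
w(a) = 183/a
(w(1433) - 154765)/(-4163599 + (-1635404 + q(1231, 1070))*(1344226 + 440422)) = (183/1433 - 154765)/(-4163599 + (-1635404 + 1231*(-16 + 1231))*(1344226 + 440422)) = (183*(1/1433) - 154765)/(-4163599 + (-1635404 + 1231*1215)*1784648) = (183/1433 - 154765)/(-4163599 + (-1635404 + 1495665)*1784648) = -221778062/(1433*(-4163599 - 139739*1784648)) = -221778062/(1433*(-4163599 - 249384926872)) = -221778062/1433/(-249389090471) = -221778062/1433*(-1/249389090471) = 221778062/357374566644943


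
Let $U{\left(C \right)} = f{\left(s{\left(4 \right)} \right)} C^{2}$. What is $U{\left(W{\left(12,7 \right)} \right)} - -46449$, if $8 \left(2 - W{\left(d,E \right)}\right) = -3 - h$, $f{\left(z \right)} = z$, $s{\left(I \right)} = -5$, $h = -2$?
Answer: $\frac{2971291}{64} \approx 46426.0$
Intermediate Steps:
$W{\left(d,E \right)} = \frac{17}{8}$ ($W{\left(d,E \right)} = 2 - \frac{-3 - -2}{8} = 2 - \frac{-3 + 2}{8} = 2 - - \frac{1}{8} = 2 + \frac{1}{8} = \frac{17}{8}$)
$U{\left(C \right)} = - 5 C^{2}$
$U{\left(W{\left(12,7 \right)} \right)} - -46449 = - 5 \left(\frac{17}{8}\right)^{2} - -46449 = \left(-5\right) \frac{289}{64} + 46449 = - \frac{1445}{64} + 46449 = \frac{2971291}{64}$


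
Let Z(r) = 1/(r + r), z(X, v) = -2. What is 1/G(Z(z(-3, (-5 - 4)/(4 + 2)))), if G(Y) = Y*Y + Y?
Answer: -16/3 ≈ -5.3333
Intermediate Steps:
Z(r) = 1/(2*r)
G(Y) = Y + Y² (G(Y) = Y² + Y = Y + Y²)
1/G(Z(z(-3, (-5 - 4)/(4 + 2)))) = 1/(((½)/(-2))*(1 + (½)/(-2))) = 1/(((½)*(-½))*(1 + (½)*(-½))) = 1/(-(1 - ¼)/4) = 1/(-¼*¾) = 1/(-3/16) = -16/3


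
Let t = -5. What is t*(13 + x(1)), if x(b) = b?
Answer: -70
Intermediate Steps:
t*(13 + x(1)) = -5*(13 + 1) = -5*14 = -70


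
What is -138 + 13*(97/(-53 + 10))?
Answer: -7195/43 ≈ -167.33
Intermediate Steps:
-138 + 13*(97/(-53 + 10)) = -138 + 13*(97/(-43)) = -138 + 13*(97*(-1/43)) = -138 + 13*(-97/43) = -138 - 1261/43 = -7195/43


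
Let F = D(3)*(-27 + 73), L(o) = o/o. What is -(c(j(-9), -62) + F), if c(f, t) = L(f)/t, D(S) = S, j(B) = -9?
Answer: -8555/62 ≈ -137.98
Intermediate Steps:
L(o) = 1
c(f, t) = 1/t
F = 138 (F = 3*(-27 + 73) = 3*46 = 138)
-(c(j(-9), -62) + F) = -(1/(-62) + 138) = -(-1/62 + 138) = -1*8555/62 = -8555/62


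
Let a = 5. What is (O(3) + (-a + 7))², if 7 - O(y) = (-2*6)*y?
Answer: 2025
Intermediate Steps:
O(y) = 7 + 12*y (O(y) = 7 - (-2*6)*y = 7 - (-12)*y = 7 + 12*y)
(O(3) + (-a + 7))² = ((7 + 12*3) + (-1*5 + 7))² = ((7 + 36) + (-5 + 7))² = (43 + 2)² = 45² = 2025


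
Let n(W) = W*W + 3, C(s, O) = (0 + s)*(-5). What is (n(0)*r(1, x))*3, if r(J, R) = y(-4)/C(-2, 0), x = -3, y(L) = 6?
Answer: 27/5 ≈ 5.4000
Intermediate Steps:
C(s, O) = -5*s (C(s, O) = s*(-5) = -5*s)
n(W) = 3 + W**2 (n(W) = W**2 + 3 = 3 + W**2)
r(J, R) = 3/5 (r(J, R) = 6/((-5*(-2))) = 6/10 = 6*(1/10) = 3/5)
(n(0)*r(1, x))*3 = ((3 + 0**2)*(3/5))*3 = ((3 + 0)*(3/5))*3 = (3*(3/5))*3 = (9/5)*3 = 27/5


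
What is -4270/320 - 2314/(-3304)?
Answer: -167095/13216 ≈ -12.643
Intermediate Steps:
-4270/320 - 2314/(-3304) = -4270*1/320 - 2314*(-1/3304) = -427/32 + 1157/1652 = -167095/13216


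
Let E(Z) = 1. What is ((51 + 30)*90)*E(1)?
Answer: 7290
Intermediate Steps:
((51 + 30)*90)*E(1) = ((51 + 30)*90)*1 = (81*90)*1 = 7290*1 = 7290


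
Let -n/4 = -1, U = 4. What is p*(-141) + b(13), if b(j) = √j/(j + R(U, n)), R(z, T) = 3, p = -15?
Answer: 2115 + √13/16 ≈ 2115.2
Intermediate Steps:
n = 4 (n = -4*(-1) = 4)
b(j) = √j/(3 + j) (b(j) = √j/(j + 3) = √j/(3 + j))
p*(-141) + b(13) = -15*(-141) + √13/(3 + 13) = 2115 + √13/16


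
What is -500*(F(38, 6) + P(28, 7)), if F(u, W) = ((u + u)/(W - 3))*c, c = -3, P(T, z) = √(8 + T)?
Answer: 35000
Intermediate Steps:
F(u, W) = -6*u/(-3 + W) (F(u, W) = ((u + u)/(W - 3))*(-3) = ((2*u)/(-3 + W))*(-3) = (2*u/(-3 + W))*(-3) = -6*u/(-3 + W))
-500*(F(38, 6) + P(28, 7)) = -500*(-6*38/(-3 + 6) + √(8 + 28)) = -500*(-6*38/3 + √36) = -500*(-6*38*⅓ + 6) = -500*(-76 + 6) = -500*(-70) = 35000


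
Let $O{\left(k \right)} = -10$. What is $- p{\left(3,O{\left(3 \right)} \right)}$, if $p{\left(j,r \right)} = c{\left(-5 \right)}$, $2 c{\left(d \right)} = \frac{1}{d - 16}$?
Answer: $\frac{1}{42} \approx 0.02381$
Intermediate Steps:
$c{\left(d \right)} = \frac{1}{2 \left(-16 + d\right)}$ ($c{\left(d \right)} = \frac{1}{2 \left(d - 16\right)} = \frac{1}{2 \left(-16 + d\right)}$)
$p{\left(j,r \right)} = - \frac{1}{42}$ ($p{\left(j,r \right)} = \frac{1}{2 \left(-16 - 5\right)} = \frac{1}{2 \left(-21\right)} = \frac{1}{2} \left(- \frac{1}{21}\right) = - \frac{1}{42}$)
$- p{\left(3,O{\left(3 \right)} \right)} = \left(-1\right) \left(- \frac{1}{42}\right) = \frac{1}{42}$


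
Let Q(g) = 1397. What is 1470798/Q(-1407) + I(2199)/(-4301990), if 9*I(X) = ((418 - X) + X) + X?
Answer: 5176929176021/4917174570 ≈ 1052.8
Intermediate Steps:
I(X) = 418/9 + X/9 (I(X) = (((418 - X) + X) + X)/9 = (418 + X)/9 = 418/9 + X/9)
1470798/Q(-1407) + I(2199)/(-4301990) = 1470798/1397 + (418/9 + (1/9)*2199)/(-4301990) = 1470798*(1/1397) + (418/9 + 733/3)*(-1/4301990) = 1470798/1397 + (2617/9)*(-1/4301990) = 1470798/1397 - 2617/38717910 = 5176929176021/4917174570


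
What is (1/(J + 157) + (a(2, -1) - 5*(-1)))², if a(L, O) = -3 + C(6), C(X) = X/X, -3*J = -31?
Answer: 2277081/252004 ≈ 9.0359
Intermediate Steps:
J = 31/3 (J = -⅓*(-31) = 31/3 ≈ 10.333)
C(X) = 1
a(L, O) = -2 (a(L, O) = -3 + 1 = -2)
(1/(J + 157) + (a(2, -1) - 5*(-1)))² = (1/(31/3 + 157) + (-2 - 5*(-1)))² = (1/(502/3) + (-2 + 5))² = (3/502 + 3)² = (1509/502)² = 2277081/252004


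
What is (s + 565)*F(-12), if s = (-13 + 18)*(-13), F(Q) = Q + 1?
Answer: -5500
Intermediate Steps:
F(Q) = 1 + Q
s = -65 (s = 5*(-13) = -65)
(s + 565)*F(-12) = (-65 + 565)*(1 - 12) = 500*(-11) = -5500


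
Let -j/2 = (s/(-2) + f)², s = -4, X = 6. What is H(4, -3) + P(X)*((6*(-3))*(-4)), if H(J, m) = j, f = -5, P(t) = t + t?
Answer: 846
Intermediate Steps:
P(t) = 2*t
j = -18 (j = -2*(-4/(-2) - 5)² = -2*(-4*(-½) - 5)² = -2*(2 - 5)² = -2*(-3)² = -2*9 = -18)
H(J, m) = -18
H(4, -3) + P(X)*((6*(-3))*(-4)) = -18 + (2*6)*((6*(-3))*(-4)) = -18 + 12*(-18*(-4)) = -18 + 12*72 = -18 + 864 = 846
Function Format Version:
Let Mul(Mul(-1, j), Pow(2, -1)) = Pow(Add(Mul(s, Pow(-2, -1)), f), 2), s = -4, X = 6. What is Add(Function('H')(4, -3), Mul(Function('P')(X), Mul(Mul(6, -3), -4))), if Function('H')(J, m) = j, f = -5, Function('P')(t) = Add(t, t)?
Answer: 846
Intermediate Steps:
Function('P')(t) = Mul(2, t)
j = -18 (j = Mul(-2, Pow(Add(Mul(-4, Pow(-2, -1)), -5), 2)) = Mul(-2, Pow(Add(Mul(-4, Rational(-1, 2)), -5), 2)) = Mul(-2, Pow(Add(2, -5), 2)) = Mul(-2, Pow(-3, 2)) = Mul(-2, 9) = -18)
Function('H')(J, m) = -18
Add(Function('H')(4, -3), Mul(Function('P')(X), Mul(Mul(6, -3), -4))) = Add(-18, Mul(Mul(2, 6), Mul(Mul(6, -3), -4))) = Add(-18, Mul(12, Mul(-18, -4))) = Add(-18, Mul(12, 72)) = Add(-18, 864) = 846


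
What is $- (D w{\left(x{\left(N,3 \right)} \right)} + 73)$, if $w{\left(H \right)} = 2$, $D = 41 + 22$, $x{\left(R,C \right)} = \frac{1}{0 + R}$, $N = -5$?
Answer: $-199$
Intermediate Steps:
$x{\left(R,C \right)} = \frac{1}{R}$
$D = 63$
$- (D w{\left(x{\left(N,3 \right)} \right)} + 73) = - (63 \cdot 2 + 73) = - (126 + 73) = \left(-1\right) 199 = -199$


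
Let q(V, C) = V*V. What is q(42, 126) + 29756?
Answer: 31520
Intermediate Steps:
q(V, C) = V**2
q(42, 126) + 29756 = 42**2 + 29756 = 1764 + 29756 = 31520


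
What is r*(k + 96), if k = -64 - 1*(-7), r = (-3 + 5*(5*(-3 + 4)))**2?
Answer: 18876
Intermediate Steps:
r = 484 (r = (-3 + 5*(5*1))**2 = (-3 + 5*5)**2 = (-3 + 25)**2 = 22**2 = 484)
k = -57 (k = -64 + 7 = -57)
r*(k + 96) = 484*(-57 + 96) = 484*39 = 18876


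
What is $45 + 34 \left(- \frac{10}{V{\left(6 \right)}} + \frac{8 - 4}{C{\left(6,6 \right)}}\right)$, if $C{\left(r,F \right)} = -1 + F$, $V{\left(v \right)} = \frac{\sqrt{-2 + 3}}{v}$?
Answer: $- \frac{9839}{5} \approx -1967.8$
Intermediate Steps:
$V{\left(v \right)} = \frac{1}{v}$ ($V{\left(v \right)} = \frac{\sqrt{1}}{v} = 1 \frac{1}{v} = \frac{1}{v}$)
$45 + 34 \left(- \frac{10}{V{\left(6 \right)}} + \frac{8 - 4}{C{\left(6,6 \right)}}\right) = 45 + 34 \left(- \frac{10}{\frac{1}{6}} + \frac{8 - 4}{-1 + 6}\right) = 45 + 34 \left(- 10 \frac{1}{\frac{1}{6}} + \frac{8 - 4}{5}\right) = 45 + 34 \left(\left(-10\right) 6 + 4 \cdot \frac{1}{5}\right) = 45 + 34 \left(-60 + \frac{4}{5}\right) = 45 + 34 \left(- \frac{296}{5}\right) = 45 - \frac{10064}{5} = - \frac{9839}{5}$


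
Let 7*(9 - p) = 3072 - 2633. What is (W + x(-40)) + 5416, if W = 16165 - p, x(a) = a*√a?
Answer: 151443/7 - 80*I*√10 ≈ 21635.0 - 252.98*I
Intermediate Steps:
p = -376/7 (p = 9 - (3072 - 2633)/7 = 9 - ⅐*439 = 9 - 439/7 = -376/7 ≈ -53.714)
x(a) = a^(3/2)
W = 113531/7 (W = 16165 - 1*(-376/7) = 16165 + 376/7 = 113531/7 ≈ 16219.)
(W + x(-40)) + 5416 = (113531/7 + (-40)^(3/2)) + 5416 = (113531/7 - 80*I*√10) + 5416 = 151443/7 - 80*I*√10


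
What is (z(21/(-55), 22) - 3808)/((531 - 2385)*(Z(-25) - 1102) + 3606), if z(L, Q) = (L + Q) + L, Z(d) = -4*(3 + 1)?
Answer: -34712/19033465 ≈ -0.0018237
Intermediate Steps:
Z(d) = -16 (Z(d) = -4*4 = -16)
z(L, Q) = Q + 2*L
(z(21/(-55), 22) - 3808)/((531 - 2385)*(Z(-25) - 1102) + 3606) = ((22 + 2*(21/(-55))) - 3808)/((531 - 2385)*(-16 - 1102) + 3606) = ((22 + 2*(21*(-1/55))) - 3808)/(-1854*(-1118) + 3606) = ((22 + 2*(-21/55)) - 3808)/(2072772 + 3606) = ((22 - 42/55) - 3808)/2076378 = (1168/55 - 3808)*(1/2076378) = -208272/55*1/2076378 = -34712/19033465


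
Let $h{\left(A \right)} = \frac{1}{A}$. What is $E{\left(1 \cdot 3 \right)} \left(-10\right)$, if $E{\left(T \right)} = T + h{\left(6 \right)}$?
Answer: $- \frac{95}{3} \approx -31.667$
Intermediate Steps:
$E{\left(T \right)} = \frac{1}{6} + T$ ($E{\left(T \right)} = T + \frac{1}{6} = \frac{1}{6} + T$)
$E{\left(1 \cdot 3 \right)} \left(-10\right) = \left(\frac{1}{6} + 1 \cdot 3\right) \left(-10\right) = \left(\frac{1}{6} + 3\right) \left(-10\right) = \frac{19}{6} \left(-10\right) = - \frac{95}{3}$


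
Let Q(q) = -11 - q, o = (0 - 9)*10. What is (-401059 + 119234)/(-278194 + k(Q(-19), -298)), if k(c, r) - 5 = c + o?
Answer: 281825/278271 ≈ 1.0128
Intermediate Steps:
o = -90 (o = -9*10 = -90)
k(c, r) = -85 + c (k(c, r) = 5 + (c - 90) = 5 + (-90 + c) = -85 + c)
(-401059 + 119234)/(-278194 + k(Q(-19), -298)) = (-401059 + 119234)/(-278194 + (-85 + (-11 - 1*(-19)))) = -281825/(-278194 + (-85 + (-11 + 19))) = -281825/(-278194 + (-85 + 8)) = -281825/(-278194 - 77) = -281825/(-278271) = -281825*(-1/278271) = 281825/278271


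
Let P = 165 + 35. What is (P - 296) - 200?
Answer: -296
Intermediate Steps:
P = 200
(P - 296) - 200 = (200 - 296) - 200 = -96 - 200 = -296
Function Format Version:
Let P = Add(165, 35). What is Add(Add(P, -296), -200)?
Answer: -296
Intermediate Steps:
P = 200
Add(Add(P, -296), -200) = Add(Add(200, -296), -200) = Add(-96, -200) = -296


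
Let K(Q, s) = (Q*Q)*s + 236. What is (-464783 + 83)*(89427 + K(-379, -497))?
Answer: 33133070035800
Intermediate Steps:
K(Q, s) = 236 + s*Q² (K(Q, s) = Q²*s + 236 = s*Q² + 236 = 236 + s*Q²)
(-464783 + 83)*(89427 + K(-379, -497)) = (-464783 + 83)*(89427 + (236 - 497*(-379)²)) = -464700*(89427 + (236 - 497*143641)) = -464700*(89427 + (236 - 71389577)) = -464700*(89427 - 71389341) = -464700*(-71299914) = 33133070035800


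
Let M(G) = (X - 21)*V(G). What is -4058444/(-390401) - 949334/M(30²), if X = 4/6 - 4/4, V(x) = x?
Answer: 224271533867/3747849600 ≈ 59.840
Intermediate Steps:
X = -⅓ (X = 4*(⅙) - 4*¼ = ⅔ - 1 = -⅓ ≈ -0.33333)
M(G) = -64*G/3 (M(G) = (-⅓ - 21)*G = -64*G/3)
-4058444/(-390401) - 949334/M(30²) = -4058444/(-390401) - 949334/((-64/3*30²)) = -4058444*(-1/390401) - 949334/((-64/3*900)) = 4058444/390401 - 949334/(-19200) = 4058444/390401 - 949334*(-1/19200) = 4058444/390401 + 474667/9600 = 224271533867/3747849600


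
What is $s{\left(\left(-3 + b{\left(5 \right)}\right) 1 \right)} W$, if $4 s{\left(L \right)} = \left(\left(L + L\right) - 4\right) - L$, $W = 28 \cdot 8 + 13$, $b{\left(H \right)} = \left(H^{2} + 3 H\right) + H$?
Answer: $\frac{4503}{2} \approx 2251.5$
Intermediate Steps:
$b{\left(H \right)} = H^{2} + 4 H$
$W = 237$ ($W = 224 + 13 = 237$)
$s{\left(L \right)} = -1 + \frac{L}{4}$ ($s{\left(L \right)} = \frac{\left(\left(L + L\right) - 4\right) - L}{4} = \frac{\left(2 L - 4\right) - L}{4} = \frac{\left(-4 + 2 L\right) - L}{4} = \frac{-4 + L}{4} = -1 + \frac{L}{4}$)
$s{\left(\left(-3 + b{\left(5 \right)}\right) 1 \right)} W = \left(-1 + \frac{\left(-3 + 5 \left(4 + 5\right)\right) 1}{4}\right) 237 = \left(-1 + \frac{\left(-3 + 5 \cdot 9\right) 1}{4}\right) 237 = \left(-1 + \frac{\left(-3 + 45\right) 1}{4}\right) 237 = \left(-1 + \frac{42 \cdot 1}{4}\right) 237 = \left(-1 + \frac{1}{4} \cdot 42\right) 237 = \left(-1 + \frac{21}{2}\right) 237 = \frac{19}{2} \cdot 237 = \frac{4503}{2}$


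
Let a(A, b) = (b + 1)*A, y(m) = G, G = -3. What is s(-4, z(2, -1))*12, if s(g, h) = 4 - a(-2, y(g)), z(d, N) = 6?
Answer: 0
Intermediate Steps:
y(m) = -3
a(A, b) = A*(1 + b) (a(A, b) = (1 + b)*A = A*(1 + b))
s(g, h) = 0 (s(g, h) = 4 - (-2)*(1 - 3) = 4 - (-2)*(-2) = 4 - 1*4 = 4 - 4 = 0)
s(-4, z(2, -1))*12 = 0*12 = 0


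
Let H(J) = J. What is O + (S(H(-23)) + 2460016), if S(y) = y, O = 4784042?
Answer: 7244035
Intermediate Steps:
O + (S(H(-23)) + 2460016) = 4784042 + (-23 + 2460016) = 4784042 + 2459993 = 7244035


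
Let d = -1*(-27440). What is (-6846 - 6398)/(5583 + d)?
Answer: -13244/33023 ≈ -0.40105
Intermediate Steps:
d = 27440
(-6846 - 6398)/(5583 + d) = (-6846 - 6398)/(5583 + 27440) = -13244/33023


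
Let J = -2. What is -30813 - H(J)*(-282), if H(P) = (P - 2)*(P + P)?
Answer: -26301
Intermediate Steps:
H(P) = 2*P*(-2 + P) (H(P) = (-2 + P)*(2*P) = 2*P*(-2 + P))
-30813 - H(J)*(-282) = -30813 - 2*(-2)*(-2 - 2)*(-282) = -30813 - 2*(-2)*(-4)*(-282) = -30813 - 16*(-282) = -30813 - 1*(-4512) = -30813 + 4512 = -26301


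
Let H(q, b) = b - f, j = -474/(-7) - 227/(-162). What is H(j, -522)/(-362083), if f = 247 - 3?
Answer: 766/362083 ≈ 0.0021155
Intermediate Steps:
f = 244
j = 78377/1134 (j = -474*(-1/7) - 227*(-1/162) = 474/7 + 227/162 = 78377/1134 ≈ 69.115)
H(q, b) = -244 + b (H(q, b) = b - 1*244 = b - 244 = -244 + b)
H(j, -522)/(-362083) = (-244 - 522)/(-362083) = -766*(-1/362083) = 766/362083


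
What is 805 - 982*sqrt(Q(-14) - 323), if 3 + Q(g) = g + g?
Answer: 805 - 982*I*sqrt(354) ≈ 805.0 - 18476.0*I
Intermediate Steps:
Q(g) = -3 + 2*g (Q(g) = -3 + (g + g) = -3 + 2*g)
805 - 982*sqrt(Q(-14) - 323) = 805 - 982*sqrt((-3 + 2*(-14)) - 323) = 805 - 982*sqrt((-3 - 28) - 323) = 805 - 982*sqrt(-31 - 323) = 805 - 982*I*sqrt(354)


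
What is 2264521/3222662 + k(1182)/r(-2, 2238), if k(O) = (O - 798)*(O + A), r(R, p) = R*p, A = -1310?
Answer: 14044689885/1202052926 ≈ 11.684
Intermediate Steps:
k(O) = (-1310 + O)*(-798 + O) (k(O) = (O - 798)*(O - 1310) = (-798 + O)*(-1310 + O) = (-1310 + O)*(-798 + O))
2264521/3222662 + k(1182)/r(-2, 2238) = 2264521/3222662 + (1045380 + 1182² - 2108*1182)/((-2*2238)) = 2264521*(1/3222662) + (1045380 + 1397124 - 2491656)/(-4476) = 2264521/3222662 - 49152*(-1/4476) = 2264521/3222662 + 4096/373 = 14044689885/1202052926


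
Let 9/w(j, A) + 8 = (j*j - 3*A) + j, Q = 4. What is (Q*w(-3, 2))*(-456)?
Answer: 2052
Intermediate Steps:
w(j, A) = 9/(-8 + j + j² - 3*A) (w(j, A) = 9/(-8 + ((j*j - 3*A) + j)) = 9/(-8 + ((j² - 3*A) + j)) = 9/(-8 + (j + j² - 3*A)) = 9/(-8 + j + j² - 3*A))
(Q*w(-3, 2))*(-456) = (4*(9/(-8 - 3 + (-3)² - 3*2)))*(-456) = (4*(9/(-8 - 3 + 9 - 6)))*(-456) = (4*(9/(-8)))*(-456) = (4*(9*(-⅛)))*(-456) = (4*(-9/8))*(-456) = -9/2*(-456) = 2052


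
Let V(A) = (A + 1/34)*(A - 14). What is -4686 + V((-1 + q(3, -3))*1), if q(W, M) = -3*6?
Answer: -138039/34 ≈ -4060.0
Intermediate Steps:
q(W, M) = -18
V(A) = (-14 + A)*(1/34 + A) (V(A) = (A + 1/34)*(-14 + A) = (1/34 + A)*(-14 + A) = (-14 + A)*(1/34 + A))
-4686 + V((-1 + q(3, -3))*1) = -4686 + (-7/17 + ((-1 - 18)*1)**2 - 475*(-1 - 18)/34) = -4686 + (-7/17 + (-19*1)**2 - (-9025)/34) = -4686 + (-7/17 + (-19)**2 - 475/34*(-19)) = -4686 + (-7/17 + 361 + 9025/34) = -4686 + 21285/34 = -138039/34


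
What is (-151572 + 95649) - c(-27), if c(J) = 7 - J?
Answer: -55957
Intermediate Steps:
(-151572 + 95649) - c(-27) = (-151572 + 95649) - (7 - 1*(-27)) = -55923 - (7 + 27) = -55923 - 1*34 = -55923 - 34 = -55957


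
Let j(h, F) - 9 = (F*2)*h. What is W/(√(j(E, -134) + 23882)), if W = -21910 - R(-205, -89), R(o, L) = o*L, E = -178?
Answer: -2677*√7955/1591 ≈ -150.07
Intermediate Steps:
R(o, L) = L*o
j(h, F) = 9 + 2*F*h (j(h, F) = 9 + (F*2)*h = 9 + (2*F)*h = 9 + 2*F*h)
W = -40155 (W = -21910 - (-89)*(-205) = -21910 - 1*18245 = -21910 - 18245 = -40155)
W/(√(j(E, -134) + 23882)) = -40155/√((9 + 2*(-134)*(-178)) + 23882) = -40155/√((9 + 47704) + 23882) = -40155/√(47713 + 23882) = -40155*√7955/23865 = -2677*√7955/1591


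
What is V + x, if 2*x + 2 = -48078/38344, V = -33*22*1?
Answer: -27900127/38344 ≈ -727.63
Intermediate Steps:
V = -726 (V = -726*1 = -726)
x = -62383/38344 (x = -1 + (-48078/38344)/2 = -1 + (-48078*1/38344)/2 = -1 + (½)*(-24039/19172) = -1 - 24039/38344 = -62383/38344 ≈ -1.6269)
V + x = -726 - 62383/38344 = -27900127/38344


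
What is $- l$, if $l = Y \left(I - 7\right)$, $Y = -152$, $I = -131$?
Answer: $-20976$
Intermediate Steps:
$l = 20976$ ($l = - 152 \left(-131 - 7\right) = \left(-152\right) \left(-138\right) = 20976$)
$- l = \left(-1\right) 20976 = -20976$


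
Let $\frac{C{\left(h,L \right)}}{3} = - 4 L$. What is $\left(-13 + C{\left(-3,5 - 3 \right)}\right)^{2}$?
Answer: $1369$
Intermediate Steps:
$C{\left(h,L \right)} = - 12 L$ ($C{\left(h,L \right)} = 3 \left(- 4 L\right) = - 12 L$)
$\left(-13 + C{\left(-3,5 - 3 \right)}\right)^{2} = \left(-13 - 12 \left(5 - 3\right)\right)^{2} = \left(-13 - 24\right)^{2} = \left(-37\right)^{2} = 1369$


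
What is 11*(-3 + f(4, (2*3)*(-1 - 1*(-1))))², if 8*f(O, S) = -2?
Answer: 1859/16 ≈ 116.19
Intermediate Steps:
f(O, S) = -¼ (f(O, S) = (⅛)*(-2) = -¼)
11*(-3 + f(4, (2*3)*(-1 - 1*(-1))))² = 11*(-3 - ¼)² = 11*(-13/4)² = 11*(169/16) = 1859/16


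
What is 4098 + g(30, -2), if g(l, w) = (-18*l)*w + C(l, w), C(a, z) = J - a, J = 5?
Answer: 5153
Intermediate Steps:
C(a, z) = 5 - a
g(l, w) = 5 - l - 18*l*w (g(l, w) = (-18*l)*w + (5 - l) = -18*l*w + (5 - l) = 5 - l - 18*l*w)
4098 + g(30, -2) = 4098 + (5 - 1*30 - 18*30*(-2)) = 4098 + (5 - 30 + 1080) = 4098 + 1055 = 5153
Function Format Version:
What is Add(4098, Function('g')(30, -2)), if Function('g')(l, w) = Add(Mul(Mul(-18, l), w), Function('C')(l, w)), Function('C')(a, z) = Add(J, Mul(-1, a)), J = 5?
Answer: 5153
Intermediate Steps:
Function('C')(a, z) = Add(5, Mul(-1, a))
Function('g')(l, w) = Add(5, Mul(-1, l), Mul(-18, l, w)) (Function('g')(l, w) = Add(Mul(Mul(-18, l), w), Add(5, Mul(-1, l))) = Add(Mul(-18, l, w), Add(5, Mul(-1, l))) = Add(5, Mul(-1, l), Mul(-18, l, w)))
Add(4098, Function('g')(30, -2)) = Add(4098, Add(5, Mul(-1, 30), Mul(-18, 30, -2))) = Add(4098, Add(5, -30, 1080)) = Add(4098, 1055) = 5153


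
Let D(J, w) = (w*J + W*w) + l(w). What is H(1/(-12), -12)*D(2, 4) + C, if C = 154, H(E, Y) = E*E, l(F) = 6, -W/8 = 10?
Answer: 1215/8 ≈ 151.88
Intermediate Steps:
W = -80 (W = -8*10 = -80)
D(J, w) = 6 - 80*w + J*w (D(J, w) = (w*J - 80*w) + 6 = (J*w - 80*w) + 6 = (-80*w + J*w) + 6 = 6 - 80*w + J*w)
H(E, Y) = E**2
H(1/(-12), -12)*D(2, 4) + C = (1/(-12))**2*(6 - 80*4 + 2*4) + 154 = (-1/12)**2*(6 - 320 + 8) + 154 = (1/144)*(-306) + 154 = -17/8 + 154 = 1215/8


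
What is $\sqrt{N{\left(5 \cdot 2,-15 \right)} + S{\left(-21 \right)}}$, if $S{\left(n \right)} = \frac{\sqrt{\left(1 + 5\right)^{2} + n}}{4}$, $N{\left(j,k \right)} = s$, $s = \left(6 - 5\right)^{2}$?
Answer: $\frac{\sqrt{4 + \sqrt{15}}}{2} \approx 1.4029$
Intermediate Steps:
$s = 1$ ($s = 1^{2} = 1$)
$N{\left(j,k \right)} = 1$
$S{\left(n \right)} = \frac{\sqrt{36 + n}}{4}$ ($S{\left(n \right)} = \sqrt{6^{2} + n} \frac{1}{4} = \sqrt{36 + n} \frac{1}{4} = \frac{\sqrt{36 + n}}{4}$)
$\sqrt{N{\left(5 \cdot 2,-15 \right)} + S{\left(-21 \right)}} = \sqrt{1 + \frac{\sqrt{36 - 21}}{4}} = \sqrt{1 + \frac{\sqrt{15}}{4}}$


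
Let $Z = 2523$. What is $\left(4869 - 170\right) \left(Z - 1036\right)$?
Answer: $6987413$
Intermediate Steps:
$\left(4869 - 170\right) \left(Z - 1036\right) = \left(4869 - 170\right) \left(2523 - 1036\right) = 4699 \cdot 1487 = 6987413$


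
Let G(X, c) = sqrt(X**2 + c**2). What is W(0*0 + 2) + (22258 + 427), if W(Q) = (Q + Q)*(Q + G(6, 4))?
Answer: 22693 + 8*sqrt(13) ≈ 22722.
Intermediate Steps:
W(Q) = 2*Q*(Q + 2*sqrt(13)) (W(Q) = (Q + Q)*(Q + sqrt(6**2 + 4**2)) = (2*Q)*(Q + sqrt(36 + 16)) = (2*Q)*(Q + sqrt(52)) = (2*Q)*(Q + 2*sqrt(13)) = 2*Q*(Q + 2*sqrt(13)))
W(0*0 + 2) + (22258 + 427) = 2*(0*0 + 2)*((0*0 + 2) + 2*sqrt(13)) + (22258 + 427) = 2*(0 + 2)*((0 + 2) + 2*sqrt(13)) + 22685 = 2*2*(2 + 2*sqrt(13)) + 22685 = (8 + 8*sqrt(13)) + 22685 = 22693 + 8*sqrt(13)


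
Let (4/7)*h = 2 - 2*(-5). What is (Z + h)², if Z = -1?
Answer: 400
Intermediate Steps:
h = 21 (h = 7*(2 - 2*(-5))/4 = 7*(2 + 10)/4 = (7/4)*12 = 21)
(Z + h)² = (-1 + 21)² = 20² = 400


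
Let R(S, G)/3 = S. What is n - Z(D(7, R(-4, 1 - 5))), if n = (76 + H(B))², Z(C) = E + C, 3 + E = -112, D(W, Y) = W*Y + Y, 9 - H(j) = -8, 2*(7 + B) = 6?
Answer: 8860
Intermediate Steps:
B = -4 (B = -7 + (½)*6 = -7 + 3 = -4)
H(j) = 17 (H(j) = 9 - 1*(-8) = 9 + 8 = 17)
R(S, G) = 3*S
D(W, Y) = Y + W*Y
E = -115 (E = -3 - 112 = -115)
Z(C) = -115 + C
n = 8649 (n = (76 + 17)² = 93² = 8649)
n - Z(D(7, R(-4, 1 - 5))) = 8649 - (-115 + (3*(-4))*(1 + 7)) = 8649 - (-115 - 12*8) = 8649 - (-115 - 96) = 8649 - 1*(-211) = 8649 + 211 = 8860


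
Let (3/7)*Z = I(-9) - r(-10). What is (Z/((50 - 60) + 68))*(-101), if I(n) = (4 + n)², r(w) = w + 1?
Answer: -12019/87 ≈ -138.15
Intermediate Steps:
r(w) = 1 + w
Z = 238/3 (Z = 7*((4 - 9)² - (1 - 10))/3 = 7*((-5)² - 1*(-9))/3 = 7*(25 + 9)/3 = (7/3)*34 = 238/3 ≈ 79.333)
(Z/((50 - 60) + 68))*(-101) = ((238/3)/((50 - 60) + 68))*(-101) = ((238/3)/(-10 + 68))*(-101) = ((238/3)/58)*(-101) = ((1/58)*(238/3))*(-101) = (119/87)*(-101) = -12019/87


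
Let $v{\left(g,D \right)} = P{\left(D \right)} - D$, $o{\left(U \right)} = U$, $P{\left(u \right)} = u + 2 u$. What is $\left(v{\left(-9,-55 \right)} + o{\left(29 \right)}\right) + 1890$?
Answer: $1809$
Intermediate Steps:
$P{\left(u \right)} = 3 u$
$v{\left(g,D \right)} = 2 D$ ($v{\left(g,D \right)} = 3 D - D = 2 D$)
$\left(v{\left(-9,-55 \right)} + o{\left(29 \right)}\right) + 1890 = \left(2 \left(-55\right) + 29\right) + 1890 = \left(-110 + 29\right) + 1890 = -81 + 1890 = 1809$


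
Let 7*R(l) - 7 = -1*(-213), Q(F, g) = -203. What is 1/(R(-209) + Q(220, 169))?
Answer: -7/1201 ≈ -0.0058285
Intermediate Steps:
R(l) = 220/7 (R(l) = 1 + (-1*(-213))/7 = 1 + (⅐)*213 = 1 + 213/7 = 220/7)
1/(R(-209) + Q(220, 169)) = 1/(220/7 - 203) = 1/(-1201/7) = -7/1201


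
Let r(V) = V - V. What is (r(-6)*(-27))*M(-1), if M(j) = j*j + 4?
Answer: 0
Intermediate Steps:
M(j) = 4 + j² (M(j) = j² + 4 = 4 + j²)
r(V) = 0
(r(-6)*(-27))*M(-1) = (0*(-27))*(4 + (-1)²) = 0*(4 + 1) = 0*5 = 0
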